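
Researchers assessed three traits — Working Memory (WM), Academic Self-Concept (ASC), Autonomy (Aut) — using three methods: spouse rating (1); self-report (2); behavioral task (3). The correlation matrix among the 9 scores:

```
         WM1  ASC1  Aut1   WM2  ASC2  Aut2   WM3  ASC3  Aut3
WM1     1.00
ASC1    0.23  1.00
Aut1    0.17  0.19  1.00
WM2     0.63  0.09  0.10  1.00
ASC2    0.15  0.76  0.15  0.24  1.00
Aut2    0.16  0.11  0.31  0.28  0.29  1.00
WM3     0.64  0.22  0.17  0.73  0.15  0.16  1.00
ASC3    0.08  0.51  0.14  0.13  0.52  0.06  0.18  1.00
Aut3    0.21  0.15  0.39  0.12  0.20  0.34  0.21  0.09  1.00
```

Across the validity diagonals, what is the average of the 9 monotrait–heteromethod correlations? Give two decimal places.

0.54

Convergent values: 0.63, 0.64, 0.73, 0.76, 0.51, 0.52, 0.31, 0.39, 0.34; mean = 4.83/9 = 0.54.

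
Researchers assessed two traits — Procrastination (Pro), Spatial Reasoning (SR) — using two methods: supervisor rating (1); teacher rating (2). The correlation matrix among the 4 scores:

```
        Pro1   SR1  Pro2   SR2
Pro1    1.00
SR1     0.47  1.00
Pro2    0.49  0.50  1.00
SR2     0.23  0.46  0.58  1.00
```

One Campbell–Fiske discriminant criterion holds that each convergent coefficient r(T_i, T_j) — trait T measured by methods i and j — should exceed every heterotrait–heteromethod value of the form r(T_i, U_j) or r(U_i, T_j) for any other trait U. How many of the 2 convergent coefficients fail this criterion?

Checking each validity diagonal entry against its comparison values:
Pro (methods 1·2): 0.49 vs {0.23, 0.50} → fail.
SR (methods 1·2): 0.46 vs {0.50, 0.23} → fail.
2 of 2 fail.

2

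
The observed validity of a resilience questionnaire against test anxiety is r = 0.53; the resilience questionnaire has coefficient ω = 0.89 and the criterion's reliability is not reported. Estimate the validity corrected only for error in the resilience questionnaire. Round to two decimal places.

Single correction: r_c = r_obs / √r_xx = 0.53 / √0.89 = 0.53 / 0.9434 ≈ 0.56.

0.56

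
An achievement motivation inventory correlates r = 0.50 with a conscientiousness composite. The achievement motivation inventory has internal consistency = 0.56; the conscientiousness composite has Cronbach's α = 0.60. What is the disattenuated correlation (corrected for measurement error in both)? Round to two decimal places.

r_true = r_obs / √(r_xx · r_yy) = 0.50 / √(0.56 × 0.60) = 0.50 / √0.3360 = 0.50 / 0.5797 ≈ 0.86.

0.86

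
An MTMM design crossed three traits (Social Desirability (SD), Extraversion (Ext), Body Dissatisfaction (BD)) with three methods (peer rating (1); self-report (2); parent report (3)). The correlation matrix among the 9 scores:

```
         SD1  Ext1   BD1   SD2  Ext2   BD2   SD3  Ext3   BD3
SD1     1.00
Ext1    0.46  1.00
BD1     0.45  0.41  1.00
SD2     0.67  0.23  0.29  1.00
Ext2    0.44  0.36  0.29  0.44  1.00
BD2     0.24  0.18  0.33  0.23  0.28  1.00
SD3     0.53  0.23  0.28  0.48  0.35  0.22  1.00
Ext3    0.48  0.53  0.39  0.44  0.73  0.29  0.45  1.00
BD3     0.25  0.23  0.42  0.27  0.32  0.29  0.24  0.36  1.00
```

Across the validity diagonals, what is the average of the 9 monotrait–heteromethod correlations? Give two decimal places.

Convergent values: 0.67, 0.53, 0.48, 0.36, 0.53, 0.73, 0.33, 0.42, 0.29; mean = 4.34/9 = 0.48.

0.48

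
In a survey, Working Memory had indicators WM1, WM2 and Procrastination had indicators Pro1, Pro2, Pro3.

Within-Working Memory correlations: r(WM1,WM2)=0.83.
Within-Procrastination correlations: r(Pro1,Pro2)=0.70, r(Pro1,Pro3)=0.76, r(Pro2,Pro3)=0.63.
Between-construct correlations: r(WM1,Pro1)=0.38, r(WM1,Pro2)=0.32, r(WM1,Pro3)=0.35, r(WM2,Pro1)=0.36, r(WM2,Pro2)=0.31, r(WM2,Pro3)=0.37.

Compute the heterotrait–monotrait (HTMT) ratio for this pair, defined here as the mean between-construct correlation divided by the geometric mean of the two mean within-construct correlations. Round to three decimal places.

Mean heterotrait r = 2.09/6 = 0.3483.
Mean within-WM = 0.83/1 = 0.8300; mean within-Pro = 2.09/3 = 0.6967.
Geometric mean = √(0.8300 × 0.6967) = 0.7604.
HTMT = 0.3483 / 0.7604 = 0.458.

0.458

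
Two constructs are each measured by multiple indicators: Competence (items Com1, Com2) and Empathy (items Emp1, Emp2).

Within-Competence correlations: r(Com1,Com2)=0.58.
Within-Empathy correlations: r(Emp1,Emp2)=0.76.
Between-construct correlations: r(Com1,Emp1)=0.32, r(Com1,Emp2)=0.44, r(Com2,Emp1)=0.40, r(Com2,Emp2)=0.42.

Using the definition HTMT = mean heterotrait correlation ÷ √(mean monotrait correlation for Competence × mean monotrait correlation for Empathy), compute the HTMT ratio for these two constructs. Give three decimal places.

Mean heterotrait r = 1.58/4 = 0.3950.
Mean within-Com = 0.58/1 = 0.5800; mean within-Emp = 0.76/1 = 0.7600.
Geometric mean = √(0.5800 × 0.7600) = 0.6639.
HTMT = 0.3950 / 0.6639 = 0.595.

0.595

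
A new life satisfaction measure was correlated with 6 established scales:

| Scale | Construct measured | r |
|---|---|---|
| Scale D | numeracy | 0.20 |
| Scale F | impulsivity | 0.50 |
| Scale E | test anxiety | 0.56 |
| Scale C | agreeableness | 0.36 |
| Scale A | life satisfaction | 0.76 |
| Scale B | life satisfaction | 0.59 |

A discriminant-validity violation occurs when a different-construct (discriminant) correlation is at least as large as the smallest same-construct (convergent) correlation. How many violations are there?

0

Convergent (same construct = life satisfaction): Scale A, Scale B.
Smallest convergent = 0.59. Discriminant values: 0.20, 0.50, 0.56, 0.36; count ≥ 0.59 → 0.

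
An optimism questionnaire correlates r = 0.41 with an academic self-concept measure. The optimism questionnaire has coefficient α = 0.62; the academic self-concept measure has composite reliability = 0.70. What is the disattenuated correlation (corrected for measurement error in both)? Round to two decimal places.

0.62

r_true = r_obs / √(r_xx · r_yy) = 0.41 / √(0.62 × 0.70) = 0.41 / √0.4340 = 0.41 / 0.6588 ≈ 0.62.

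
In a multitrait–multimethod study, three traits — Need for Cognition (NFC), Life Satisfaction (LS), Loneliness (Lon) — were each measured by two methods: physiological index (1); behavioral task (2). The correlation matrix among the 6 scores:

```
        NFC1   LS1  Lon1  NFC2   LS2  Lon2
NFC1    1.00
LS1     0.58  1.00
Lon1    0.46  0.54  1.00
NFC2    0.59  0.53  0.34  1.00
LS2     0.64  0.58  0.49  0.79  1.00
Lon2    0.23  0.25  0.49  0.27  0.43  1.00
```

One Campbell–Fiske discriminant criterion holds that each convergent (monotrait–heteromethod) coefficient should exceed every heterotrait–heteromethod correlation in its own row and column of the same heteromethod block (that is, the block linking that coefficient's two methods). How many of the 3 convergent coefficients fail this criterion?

3

Checking each validity diagonal entry against its comparison values:
NFC (methods 1·2): 0.59 vs {0.64, 0.53, 0.23, 0.34} → fail.
LS (methods 1·2): 0.58 vs {0.53, 0.64, 0.25, 0.49} → fail.
Lon (methods 1·2): 0.49 vs {0.34, 0.23, 0.49, 0.25} → fail.
3 of 3 fail.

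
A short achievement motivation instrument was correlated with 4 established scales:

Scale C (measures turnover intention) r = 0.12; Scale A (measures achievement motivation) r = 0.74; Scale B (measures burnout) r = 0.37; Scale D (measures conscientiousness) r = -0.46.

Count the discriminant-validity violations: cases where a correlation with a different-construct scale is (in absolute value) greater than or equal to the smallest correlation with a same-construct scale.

0

Convergent (same construct = achievement motivation): Scale A.
Smallest convergent = 0.74. Discriminant |r|: 0.12, 0.37, 0.46; count ≥ 0.74 → 0.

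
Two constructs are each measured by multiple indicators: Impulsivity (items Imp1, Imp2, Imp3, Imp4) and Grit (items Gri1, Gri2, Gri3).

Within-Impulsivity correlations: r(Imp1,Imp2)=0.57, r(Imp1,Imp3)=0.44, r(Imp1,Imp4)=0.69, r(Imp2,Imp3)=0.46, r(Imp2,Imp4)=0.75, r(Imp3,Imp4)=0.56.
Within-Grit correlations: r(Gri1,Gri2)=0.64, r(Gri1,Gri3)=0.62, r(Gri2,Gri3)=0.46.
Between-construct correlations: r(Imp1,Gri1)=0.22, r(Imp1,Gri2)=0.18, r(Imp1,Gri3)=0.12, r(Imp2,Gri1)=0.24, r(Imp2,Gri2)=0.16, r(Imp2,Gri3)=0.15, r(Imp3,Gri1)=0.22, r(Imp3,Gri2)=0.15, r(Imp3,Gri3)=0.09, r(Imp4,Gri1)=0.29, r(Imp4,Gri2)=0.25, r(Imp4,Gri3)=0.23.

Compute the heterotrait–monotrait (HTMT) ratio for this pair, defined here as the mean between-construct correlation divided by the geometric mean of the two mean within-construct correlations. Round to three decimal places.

Between-construct mean = 2.30/12 = 0.1917.
Mean within-Imp = 3.47/6 = 0.5783; mean within-Gri = 1.72/3 = 0.5733.
Geometric mean = √(0.5783 × 0.5733) = 0.5758.
HTMT = 0.1917 / 0.5758 = 0.333.

0.333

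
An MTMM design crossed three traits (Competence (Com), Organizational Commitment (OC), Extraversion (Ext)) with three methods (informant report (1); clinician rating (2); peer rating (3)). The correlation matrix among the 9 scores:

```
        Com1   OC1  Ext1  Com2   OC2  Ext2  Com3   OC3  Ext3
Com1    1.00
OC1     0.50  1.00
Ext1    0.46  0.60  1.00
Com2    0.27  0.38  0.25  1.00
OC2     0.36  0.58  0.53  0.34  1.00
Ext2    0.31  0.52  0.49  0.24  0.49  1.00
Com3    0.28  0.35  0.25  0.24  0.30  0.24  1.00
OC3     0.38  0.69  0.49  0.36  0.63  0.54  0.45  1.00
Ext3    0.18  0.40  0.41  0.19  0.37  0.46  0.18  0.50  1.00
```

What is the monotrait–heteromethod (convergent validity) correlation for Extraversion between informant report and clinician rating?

Same trait (Ext), different methods: r(Ext1, Ext2) = 0.49.

0.49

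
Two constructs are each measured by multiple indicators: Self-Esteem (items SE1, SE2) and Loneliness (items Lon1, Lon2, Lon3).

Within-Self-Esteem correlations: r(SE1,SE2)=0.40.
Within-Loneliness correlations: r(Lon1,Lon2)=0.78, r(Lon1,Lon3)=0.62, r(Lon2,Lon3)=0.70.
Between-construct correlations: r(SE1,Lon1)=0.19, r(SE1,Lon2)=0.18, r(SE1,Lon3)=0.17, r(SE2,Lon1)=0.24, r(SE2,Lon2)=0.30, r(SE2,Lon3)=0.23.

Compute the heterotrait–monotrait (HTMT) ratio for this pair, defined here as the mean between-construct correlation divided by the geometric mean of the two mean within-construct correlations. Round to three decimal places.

0.413

Mean heterotrait r = 1.31/6 = 0.2183.
Mean within-SE = 0.40/1 = 0.4000; mean within-Lon = 2.10/3 = 0.7000.
Geometric mean = √(0.4000 × 0.7000) = 0.5292.
HTMT = 0.2183 / 0.5292 = 0.413.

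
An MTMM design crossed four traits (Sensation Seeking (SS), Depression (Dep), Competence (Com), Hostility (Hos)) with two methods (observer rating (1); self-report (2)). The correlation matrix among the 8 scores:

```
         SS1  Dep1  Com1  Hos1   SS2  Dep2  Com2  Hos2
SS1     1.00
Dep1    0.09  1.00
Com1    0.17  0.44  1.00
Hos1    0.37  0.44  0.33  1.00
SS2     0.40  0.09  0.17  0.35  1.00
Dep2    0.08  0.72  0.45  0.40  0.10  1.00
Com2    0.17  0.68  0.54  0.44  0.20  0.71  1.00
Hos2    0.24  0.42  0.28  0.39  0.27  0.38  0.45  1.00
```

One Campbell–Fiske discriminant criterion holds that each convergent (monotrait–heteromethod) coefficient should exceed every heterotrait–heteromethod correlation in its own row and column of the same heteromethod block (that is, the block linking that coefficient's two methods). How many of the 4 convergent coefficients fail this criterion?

Convergent coefficients and their comparison sets:
SS (methods 1·2): 0.40 vs {0.08, 0.09, 0.17, 0.17, 0.24, 0.35} → pass.
Dep (methods 1·2): 0.72 vs {0.09, 0.08, 0.68, 0.45, 0.42, 0.40} → pass.
Com (methods 1·2): 0.54 vs {0.17, 0.17, 0.45, 0.68, 0.28, 0.44} → fail.
Hos (methods 1·2): 0.39 vs {0.35, 0.24, 0.40, 0.42, 0.44, 0.28} → fail.
2 of 4 fail.

2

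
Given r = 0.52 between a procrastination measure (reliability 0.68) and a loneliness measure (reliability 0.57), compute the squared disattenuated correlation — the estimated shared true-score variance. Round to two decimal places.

0.70

Disattenuated r = 0.52 / √(0.68 × 0.57) = 0.52 / 0.6226 = 0.8352.
Shared true-score variance = 0.8352² = 0.6976 ≈ 0.70.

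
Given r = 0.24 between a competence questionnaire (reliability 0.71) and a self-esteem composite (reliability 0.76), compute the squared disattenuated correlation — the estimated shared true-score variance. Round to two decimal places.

0.11

Disattenuated r = 0.24 / √(0.71 × 0.76) = 0.24 / 0.7346 = 0.3267.
Shared true-score variance = 0.3267² = 0.1067 ≈ 0.11.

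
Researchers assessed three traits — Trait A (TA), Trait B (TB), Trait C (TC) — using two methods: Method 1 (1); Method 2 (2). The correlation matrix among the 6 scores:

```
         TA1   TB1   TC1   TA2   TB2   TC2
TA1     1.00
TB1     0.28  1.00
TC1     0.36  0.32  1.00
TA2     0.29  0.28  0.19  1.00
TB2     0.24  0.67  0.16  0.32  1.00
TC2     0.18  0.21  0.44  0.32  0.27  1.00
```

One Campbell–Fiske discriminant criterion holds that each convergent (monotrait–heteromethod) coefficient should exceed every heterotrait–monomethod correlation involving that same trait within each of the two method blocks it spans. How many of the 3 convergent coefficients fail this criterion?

1

Convergent coefficients and their comparison sets:
TA (methods 1·2): 0.29 vs {0.28, 0.32, 0.36, 0.32} → fail.
TB (methods 1·2): 0.67 vs {0.28, 0.32, 0.32, 0.27} → pass.
TC (methods 1·2): 0.44 vs {0.36, 0.32, 0.32, 0.27} → pass.
1 of 3 fail.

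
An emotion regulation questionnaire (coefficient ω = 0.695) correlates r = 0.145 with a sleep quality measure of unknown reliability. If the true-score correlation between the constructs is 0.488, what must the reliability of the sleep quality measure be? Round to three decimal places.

r_true = r_obs / √(r_xx · r_yy) ⇒ 0.488 = 0.145 / √(0.695 · r_yy).
√(0.695 · r_yy) = 0.145 / 0.488 = 0.2971; 0.695 · r_yy = 0.0883; r_yy = 0.0883 / 0.695 ≈ 0.127.

0.127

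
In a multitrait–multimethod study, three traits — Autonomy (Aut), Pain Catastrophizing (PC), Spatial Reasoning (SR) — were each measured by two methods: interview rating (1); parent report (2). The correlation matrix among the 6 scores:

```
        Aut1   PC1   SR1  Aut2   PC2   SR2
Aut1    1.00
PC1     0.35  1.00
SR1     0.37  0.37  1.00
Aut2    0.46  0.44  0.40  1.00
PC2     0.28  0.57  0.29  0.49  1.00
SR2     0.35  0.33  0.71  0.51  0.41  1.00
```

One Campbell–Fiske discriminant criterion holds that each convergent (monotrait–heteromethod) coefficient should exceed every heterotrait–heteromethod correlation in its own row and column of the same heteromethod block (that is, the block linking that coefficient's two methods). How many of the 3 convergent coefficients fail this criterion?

0

Checking each validity diagonal entry against its comparison values:
Aut (methods 1·2): 0.46 vs {0.28, 0.44, 0.35, 0.40} → pass.
PC (methods 1·2): 0.57 vs {0.44, 0.28, 0.33, 0.29} → pass.
SR (methods 1·2): 0.71 vs {0.40, 0.35, 0.29, 0.33} → pass.
0 of 3 fail.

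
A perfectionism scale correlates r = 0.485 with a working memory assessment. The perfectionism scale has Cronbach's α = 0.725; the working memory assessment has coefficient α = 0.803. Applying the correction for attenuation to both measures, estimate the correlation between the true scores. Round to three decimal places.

r_true = r_obs / √(r_xx · r_yy) = 0.485 / √(0.725 × 0.803) = 0.485 / √0.582175 = 0.485 / 0.7630 ≈ 0.636.

0.636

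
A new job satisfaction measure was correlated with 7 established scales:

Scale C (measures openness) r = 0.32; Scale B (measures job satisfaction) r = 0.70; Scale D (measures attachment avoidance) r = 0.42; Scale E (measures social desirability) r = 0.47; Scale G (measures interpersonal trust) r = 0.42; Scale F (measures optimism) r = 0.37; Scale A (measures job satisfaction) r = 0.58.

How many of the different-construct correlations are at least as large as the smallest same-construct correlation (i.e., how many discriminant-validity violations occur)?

Convergent (same construct = job satisfaction): Scale B, Scale A.
Smallest convergent = 0.58. Discriminant values: 0.32, 0.42, 0.47, 0.42, 0.37; count ≥ 0.58 → 0.

0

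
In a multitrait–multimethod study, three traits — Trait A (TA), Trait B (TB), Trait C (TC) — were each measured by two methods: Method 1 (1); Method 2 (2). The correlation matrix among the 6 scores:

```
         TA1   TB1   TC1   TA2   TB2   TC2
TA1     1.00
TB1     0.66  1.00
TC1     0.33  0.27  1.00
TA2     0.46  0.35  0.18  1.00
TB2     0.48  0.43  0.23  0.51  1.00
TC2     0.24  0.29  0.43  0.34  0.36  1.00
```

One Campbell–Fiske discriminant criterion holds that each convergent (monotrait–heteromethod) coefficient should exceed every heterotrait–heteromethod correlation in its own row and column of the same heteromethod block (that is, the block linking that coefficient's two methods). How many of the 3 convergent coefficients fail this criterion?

Checking each validity diagonal entry against its comparison values:
TA (methods 1·2): 0.46 vs {0.48, 0.35, 0.24, 0.18} → fail.
TB (methods 1·2): 0.43 vs {0.35, 0.48, 0.29, 0.23} → fail.
TC (methods 1·2): 0.43 vs {0.18, 0.24, 0.23, 0.29} → pass.
2 of 3 fail.

2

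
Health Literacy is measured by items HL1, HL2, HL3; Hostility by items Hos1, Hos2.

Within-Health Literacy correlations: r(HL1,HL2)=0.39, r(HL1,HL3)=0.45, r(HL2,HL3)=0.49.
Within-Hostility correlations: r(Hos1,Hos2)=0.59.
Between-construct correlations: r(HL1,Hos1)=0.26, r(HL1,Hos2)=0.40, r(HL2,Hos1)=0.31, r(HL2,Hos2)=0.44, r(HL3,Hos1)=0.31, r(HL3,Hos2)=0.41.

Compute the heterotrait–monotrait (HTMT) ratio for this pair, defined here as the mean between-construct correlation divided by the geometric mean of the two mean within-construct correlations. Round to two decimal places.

Mean heterotrait r = 2.13/6 = 0.3550.
Mean within-HL = 1.33/3 = 0.4433; mean within-Hos = 0.59/1 = 0.5900.
Geometric mean = √(0.4433 × 0.5900) = 0.5114.
HTMT = 0.3550 / 0.5114 = 0.69.

0.69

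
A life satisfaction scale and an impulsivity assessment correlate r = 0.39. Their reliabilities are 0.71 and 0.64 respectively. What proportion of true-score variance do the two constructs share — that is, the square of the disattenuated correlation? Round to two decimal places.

Disattenuated r = 0.39 / √(0.71 × 0.64) = 0.39 / 0.6741 = 0.5785.
Shared true-score variance = 0.5785² = 0.3347 ≈ 0.33.

0.33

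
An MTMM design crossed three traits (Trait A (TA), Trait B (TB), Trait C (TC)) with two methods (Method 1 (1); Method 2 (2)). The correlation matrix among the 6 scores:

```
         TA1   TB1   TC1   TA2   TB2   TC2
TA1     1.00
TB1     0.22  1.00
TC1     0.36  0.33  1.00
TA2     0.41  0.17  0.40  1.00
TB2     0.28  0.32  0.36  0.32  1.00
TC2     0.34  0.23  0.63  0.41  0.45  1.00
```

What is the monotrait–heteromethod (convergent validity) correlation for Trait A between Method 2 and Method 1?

Same trait (TA), different methods: r(TA2, TA1) = 0.41.

0.41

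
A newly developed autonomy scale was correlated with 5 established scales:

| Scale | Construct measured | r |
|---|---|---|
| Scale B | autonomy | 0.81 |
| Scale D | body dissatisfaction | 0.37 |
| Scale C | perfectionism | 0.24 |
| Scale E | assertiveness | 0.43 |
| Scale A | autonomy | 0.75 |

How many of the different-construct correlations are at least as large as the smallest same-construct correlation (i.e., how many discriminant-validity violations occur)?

0

Convergent (same construct = autonomy): Scale B, Scale A.
Smallest convergent = 0.75. Discriminant values: 0.37, 0.24, 0.43; count ≥ 0.75 → 0.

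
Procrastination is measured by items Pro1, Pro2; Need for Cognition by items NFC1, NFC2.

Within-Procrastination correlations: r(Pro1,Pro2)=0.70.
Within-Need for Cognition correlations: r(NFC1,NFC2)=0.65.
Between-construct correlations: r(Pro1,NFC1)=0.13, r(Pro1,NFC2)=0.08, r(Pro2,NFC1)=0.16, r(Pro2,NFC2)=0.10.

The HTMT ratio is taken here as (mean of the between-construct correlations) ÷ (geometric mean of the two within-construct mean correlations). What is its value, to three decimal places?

Mean heterotrait r = 0.47/4 = 0.1175.
Mean within-Pro = 0.70/1 = 0.7000; mean within-NFC = 0.65/1 = 0.6500.
Geometric mean = √(0.7000 × 0.6500) = 0.6745.
HTMT = 0.1175 / 0.6745 = 0.174.

0.174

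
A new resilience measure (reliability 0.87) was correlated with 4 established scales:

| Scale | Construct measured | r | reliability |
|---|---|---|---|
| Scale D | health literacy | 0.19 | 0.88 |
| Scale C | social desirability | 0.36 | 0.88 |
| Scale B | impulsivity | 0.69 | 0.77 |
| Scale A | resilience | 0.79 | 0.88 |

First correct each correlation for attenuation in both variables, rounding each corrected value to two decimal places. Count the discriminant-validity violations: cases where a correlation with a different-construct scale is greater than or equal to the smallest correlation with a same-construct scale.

Disattenuated r (r / √(r_scale · r_new)):
  Scale D (disc): 0.19 / √(0.88·0.87) = 0.22
  Scale C (disc): 0.36 / √(0.88·0.87) = 0.41
  Scale B (disc): 0.69 / √(0.77·0.87) = 0.84
  Scale A (conv): 0.79 / √(0.88·0.87) = 0.90
Smallest convergent = 0.90. Discriminant values: 0.22, 0.41, 0.84; count ≥ 0.90 → 0.

0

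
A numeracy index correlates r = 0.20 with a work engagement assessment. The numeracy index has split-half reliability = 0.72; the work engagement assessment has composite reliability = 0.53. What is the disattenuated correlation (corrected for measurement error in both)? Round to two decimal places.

0.32

r_true = r_obs / √(r_xx · r_yy) = 0.20 / √(0.72 × 0.53) = 0.20 / √0.3816 = 0.20 / 0.6177 ≈ 0.32.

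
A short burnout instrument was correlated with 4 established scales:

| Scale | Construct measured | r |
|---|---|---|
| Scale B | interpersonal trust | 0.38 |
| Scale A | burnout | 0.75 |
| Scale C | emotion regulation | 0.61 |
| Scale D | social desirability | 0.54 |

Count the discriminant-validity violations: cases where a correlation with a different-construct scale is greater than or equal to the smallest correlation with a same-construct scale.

0

Convergent (same construct = burnout): Scale A.
Smallest convergent = 0.75. Discriminant values: 0.38, 0.61, 0.54; count ≥ 0.75 → 0.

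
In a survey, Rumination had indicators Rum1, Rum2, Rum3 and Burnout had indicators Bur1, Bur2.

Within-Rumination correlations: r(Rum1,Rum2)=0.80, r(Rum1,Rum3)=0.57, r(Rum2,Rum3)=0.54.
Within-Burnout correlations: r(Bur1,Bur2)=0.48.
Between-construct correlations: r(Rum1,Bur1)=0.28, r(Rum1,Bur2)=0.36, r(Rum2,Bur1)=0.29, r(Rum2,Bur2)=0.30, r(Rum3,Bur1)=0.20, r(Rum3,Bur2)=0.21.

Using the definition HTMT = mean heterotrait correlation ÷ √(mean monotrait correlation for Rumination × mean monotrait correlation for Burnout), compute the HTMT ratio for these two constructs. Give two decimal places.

Mean heterotrait r = 1.64/6 = 0.2733.
Mean within-Rum = 1.91/3 = 0.6367; mean within-Bur = 0.48/1 = 0.4800.
Geometric mean = √(0.6367 × 0.4800) = 0.5528.
HTMT = 0.2733 / 0.5528 = 0.49.

0.49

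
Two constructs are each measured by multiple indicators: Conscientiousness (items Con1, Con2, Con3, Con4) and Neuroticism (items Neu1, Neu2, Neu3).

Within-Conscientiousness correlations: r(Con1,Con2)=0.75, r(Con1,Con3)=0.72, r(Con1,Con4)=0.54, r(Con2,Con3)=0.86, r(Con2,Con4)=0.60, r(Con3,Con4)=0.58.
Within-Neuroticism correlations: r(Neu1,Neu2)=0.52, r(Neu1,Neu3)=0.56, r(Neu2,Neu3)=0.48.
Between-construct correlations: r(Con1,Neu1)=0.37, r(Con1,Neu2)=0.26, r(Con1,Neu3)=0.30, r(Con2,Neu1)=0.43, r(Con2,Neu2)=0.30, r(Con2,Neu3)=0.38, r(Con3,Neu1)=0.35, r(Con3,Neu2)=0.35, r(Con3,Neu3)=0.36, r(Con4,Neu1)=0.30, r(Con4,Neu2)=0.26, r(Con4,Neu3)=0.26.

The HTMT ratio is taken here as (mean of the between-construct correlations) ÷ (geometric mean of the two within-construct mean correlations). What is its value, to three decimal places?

0.551

Mean heterotrait r = 3.92/12 = 0.3267.
Mean within-Con = 4.05/6 = 0.6750; mean within-Neu = 1.56/3 = 0.5200.
Geometric mean = √(0.6750 × 0.5200) = 0.5925.
HTMT = 0.3267 / 0.5925 = 0.551.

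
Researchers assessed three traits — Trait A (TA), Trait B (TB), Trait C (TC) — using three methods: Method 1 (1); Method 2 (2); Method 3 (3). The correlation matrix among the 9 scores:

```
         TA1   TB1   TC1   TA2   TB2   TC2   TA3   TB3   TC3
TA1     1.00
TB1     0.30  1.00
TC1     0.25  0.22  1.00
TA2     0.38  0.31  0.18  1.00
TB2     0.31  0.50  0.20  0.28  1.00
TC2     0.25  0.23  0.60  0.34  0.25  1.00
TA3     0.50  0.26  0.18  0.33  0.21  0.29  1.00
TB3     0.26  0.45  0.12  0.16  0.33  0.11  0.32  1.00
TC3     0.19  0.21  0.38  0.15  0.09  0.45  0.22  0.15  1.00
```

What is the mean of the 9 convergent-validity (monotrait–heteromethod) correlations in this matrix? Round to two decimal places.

0.44

Convergent values: 0.38, 0.50, 0.33, 0.50, 0.45, 0.33, 0.60, 0.38, 0.45; mean = 3.92/9 = 0.44.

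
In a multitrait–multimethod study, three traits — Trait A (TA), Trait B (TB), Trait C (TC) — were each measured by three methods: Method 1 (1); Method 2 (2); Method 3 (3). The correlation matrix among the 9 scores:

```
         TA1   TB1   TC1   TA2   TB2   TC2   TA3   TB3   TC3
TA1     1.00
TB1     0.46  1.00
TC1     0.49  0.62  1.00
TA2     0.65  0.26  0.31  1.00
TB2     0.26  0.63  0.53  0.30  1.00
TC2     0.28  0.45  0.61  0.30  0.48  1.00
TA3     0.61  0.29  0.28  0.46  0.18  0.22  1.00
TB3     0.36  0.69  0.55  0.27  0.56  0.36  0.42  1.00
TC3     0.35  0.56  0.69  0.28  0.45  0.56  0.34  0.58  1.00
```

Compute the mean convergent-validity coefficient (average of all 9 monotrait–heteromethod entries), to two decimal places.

0.61

Convergent values: 0.65, 0.61, 0.46, 0.63, 0.69, 0.56, 0.61, 0.69, 0.56; mean = 5.46/9 = 0.61.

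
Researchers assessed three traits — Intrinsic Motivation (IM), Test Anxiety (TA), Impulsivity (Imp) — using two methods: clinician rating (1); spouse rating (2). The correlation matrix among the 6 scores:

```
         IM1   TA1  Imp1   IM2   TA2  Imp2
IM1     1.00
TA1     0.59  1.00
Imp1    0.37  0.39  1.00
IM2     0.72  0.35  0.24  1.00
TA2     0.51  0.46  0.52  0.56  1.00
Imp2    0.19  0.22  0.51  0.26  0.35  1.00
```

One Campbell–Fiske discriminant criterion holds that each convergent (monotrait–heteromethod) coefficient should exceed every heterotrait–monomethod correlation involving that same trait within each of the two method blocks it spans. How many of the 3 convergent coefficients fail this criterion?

1

Checking each validity diagonal entry against its comparison values:
IM (methods 1·2): 0.72 vs {0.59, 0.56, 0.37, 0.26} → pass.
TA (methods 1·2): 0.46 vs {0.59, 0.56, 0.39, 0.35} → fail.
Imp (methods 1·2): 0.51 vs {0.37, 0.26, 0.39, 0.35} → pass.
1 of 3 fail.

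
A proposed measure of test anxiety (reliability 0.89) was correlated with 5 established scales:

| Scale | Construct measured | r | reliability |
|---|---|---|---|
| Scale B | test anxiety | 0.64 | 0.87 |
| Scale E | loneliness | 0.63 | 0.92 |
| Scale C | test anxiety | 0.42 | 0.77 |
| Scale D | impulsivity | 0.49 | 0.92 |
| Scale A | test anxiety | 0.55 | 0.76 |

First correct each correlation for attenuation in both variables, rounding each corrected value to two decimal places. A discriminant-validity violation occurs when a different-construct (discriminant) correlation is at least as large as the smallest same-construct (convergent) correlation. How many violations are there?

2

Disattenuated r (r / √(r_scale · r_new)):
  Scale B (conv): 0.64 / √(0.87·0.89) = 0.73
  Scale E (disc): 0.63 / √(0.92·0.89) = 0.70
  Scale C (conv): 0.42 / √(0.77·0.89) = 0.51
  Scale D (disc): 0.49 / √(0.92·0.89) = 0.54
  Scale A (conv): 0.55 / √(0.76·0.89) = 0.67
Smallest convergent = 0.51. Discriminant values: 0.70, 0.54; count ≥ 0.51 → 2.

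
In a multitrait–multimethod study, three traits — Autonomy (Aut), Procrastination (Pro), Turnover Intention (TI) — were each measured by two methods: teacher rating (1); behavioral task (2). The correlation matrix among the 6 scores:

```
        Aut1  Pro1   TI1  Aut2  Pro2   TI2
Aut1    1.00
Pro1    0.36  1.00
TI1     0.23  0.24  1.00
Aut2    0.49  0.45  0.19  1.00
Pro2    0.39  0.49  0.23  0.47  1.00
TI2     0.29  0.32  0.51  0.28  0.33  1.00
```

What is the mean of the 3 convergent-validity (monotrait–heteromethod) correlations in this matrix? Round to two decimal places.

Convergent values: 0.49, 0.49, 0.51; mean = 1.49/3 = 0.50.

0.50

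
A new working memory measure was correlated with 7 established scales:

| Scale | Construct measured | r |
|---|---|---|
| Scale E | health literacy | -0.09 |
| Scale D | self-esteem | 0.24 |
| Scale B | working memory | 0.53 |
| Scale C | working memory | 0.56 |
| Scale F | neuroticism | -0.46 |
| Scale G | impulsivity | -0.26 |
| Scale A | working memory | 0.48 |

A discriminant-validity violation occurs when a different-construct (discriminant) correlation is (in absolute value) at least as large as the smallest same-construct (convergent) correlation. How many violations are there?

0

Convergent (same construct = working memory): Scale B, Scale C, Scale A.
Smallest convergent = 0.48. Discriminant |r|: 0.09, 0.24, 0.46, 0.26; count ≥ 0.48 → 0.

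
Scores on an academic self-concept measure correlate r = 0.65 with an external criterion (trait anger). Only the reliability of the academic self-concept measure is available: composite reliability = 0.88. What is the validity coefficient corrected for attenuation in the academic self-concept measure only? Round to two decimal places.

Single correction: r_c = r_obs / √r_xx = 0.65 / √0.88 = 0.65 / 0.9381 ≈ 0.69.

0.69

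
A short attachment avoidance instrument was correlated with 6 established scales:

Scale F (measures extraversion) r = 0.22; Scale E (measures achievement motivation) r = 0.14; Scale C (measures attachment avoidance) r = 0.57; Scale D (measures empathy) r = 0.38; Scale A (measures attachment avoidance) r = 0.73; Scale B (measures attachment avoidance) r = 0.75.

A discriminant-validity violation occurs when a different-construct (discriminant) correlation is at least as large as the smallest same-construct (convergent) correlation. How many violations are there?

0

Convergent (same construct = attachment avoidance): Scale C, Scale A, Scale B.
Smallest convergent = 0.57. Discriminant values: 0.22, 0.14, 0.38; count ≥ 0.57 → 0.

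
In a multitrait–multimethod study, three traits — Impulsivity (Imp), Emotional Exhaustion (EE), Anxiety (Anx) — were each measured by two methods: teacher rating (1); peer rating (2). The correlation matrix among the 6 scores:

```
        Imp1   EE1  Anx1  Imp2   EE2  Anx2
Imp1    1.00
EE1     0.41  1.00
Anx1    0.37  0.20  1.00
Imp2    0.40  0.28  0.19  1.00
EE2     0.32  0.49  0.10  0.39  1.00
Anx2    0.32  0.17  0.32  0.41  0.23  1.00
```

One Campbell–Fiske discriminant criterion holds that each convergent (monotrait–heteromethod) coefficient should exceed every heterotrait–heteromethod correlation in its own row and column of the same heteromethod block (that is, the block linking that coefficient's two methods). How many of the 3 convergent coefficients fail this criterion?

Checking each validity diagonal entry against its comparison values:
Imp (methods 1·2): 0.40 vs {0.32, 0.28, 0.32, 0.19} → pass.
EE (methods 1·2): 0.49 vs {0.28, 0.32, 0.17, 0.10} → pass.
Anx (methods 1·2): 0.32 vs {0.19, 0.32, 0.10, 0.17} → fail.
1 of 3 fail.

1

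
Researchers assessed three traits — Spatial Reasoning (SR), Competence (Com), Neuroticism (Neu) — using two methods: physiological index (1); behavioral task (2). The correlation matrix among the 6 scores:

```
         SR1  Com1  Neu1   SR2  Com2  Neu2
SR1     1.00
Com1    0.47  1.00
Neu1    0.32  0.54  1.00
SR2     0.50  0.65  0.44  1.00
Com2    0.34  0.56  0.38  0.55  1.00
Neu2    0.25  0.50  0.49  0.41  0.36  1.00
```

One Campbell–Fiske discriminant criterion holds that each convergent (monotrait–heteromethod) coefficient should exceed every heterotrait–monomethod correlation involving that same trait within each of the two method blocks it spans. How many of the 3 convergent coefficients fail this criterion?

Each convergent coefficient versus the relevant comparison correlations:
SR (methods 1·2): 0.50 vs {0.47, 0.55, 0.32, 0.41} → fail.
Com (methods 1·2): 0.56 vs {0.47, 0.55, 0.54, 0.36} → pass.
Neu (methods 1·2): 0.49 vs {0.32, 0.41, 0.54, 0.36} → fail.
2 of 3 fail.

2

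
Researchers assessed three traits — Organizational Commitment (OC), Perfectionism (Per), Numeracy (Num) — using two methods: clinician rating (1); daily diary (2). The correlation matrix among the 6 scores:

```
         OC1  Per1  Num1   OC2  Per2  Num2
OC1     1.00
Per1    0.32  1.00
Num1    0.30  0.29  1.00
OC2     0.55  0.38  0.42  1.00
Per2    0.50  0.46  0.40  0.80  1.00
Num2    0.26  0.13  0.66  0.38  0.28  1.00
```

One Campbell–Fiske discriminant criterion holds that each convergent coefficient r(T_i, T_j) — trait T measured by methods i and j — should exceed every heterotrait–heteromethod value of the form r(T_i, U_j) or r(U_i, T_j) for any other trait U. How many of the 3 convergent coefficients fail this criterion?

1

Each convergent coefficient versus the relevant comparison correlations:
OC (methods 1·2): 0.55 vs {0.50, 0.38, 0.26, 0.42} → pass.
Per (methods 1·2): 0.46 vs {0.38, 0.50, 0.13, 0.40} → fail.
Num (methods 1·2): 0.66 vs {0.42, 0.26, 0.40, 0.13} → pass.
1 of 3 fail.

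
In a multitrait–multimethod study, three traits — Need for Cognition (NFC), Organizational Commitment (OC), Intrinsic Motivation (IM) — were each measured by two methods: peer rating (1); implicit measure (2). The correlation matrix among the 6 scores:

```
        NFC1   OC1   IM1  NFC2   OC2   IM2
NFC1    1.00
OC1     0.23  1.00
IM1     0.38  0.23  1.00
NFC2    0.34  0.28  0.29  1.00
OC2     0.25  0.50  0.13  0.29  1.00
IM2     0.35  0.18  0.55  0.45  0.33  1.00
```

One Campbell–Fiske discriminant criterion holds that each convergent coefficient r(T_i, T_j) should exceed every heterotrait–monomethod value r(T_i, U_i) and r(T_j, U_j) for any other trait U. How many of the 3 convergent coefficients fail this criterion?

Each convergent coefficient versus the relevant comparison correlations:
NFC (methods 1·2): 0.34 vs {0.23, 0.29, 0.38, 0.45} → fail.
OC (methods 1·2): 0.50 vs {0.23, 0.29, 0.23, 0.33} → pass.
IM (methods 1·2): 0.55 vs {0.38, 0.45, 0.23, 0.33} → pass.
1 of 3 fail.

1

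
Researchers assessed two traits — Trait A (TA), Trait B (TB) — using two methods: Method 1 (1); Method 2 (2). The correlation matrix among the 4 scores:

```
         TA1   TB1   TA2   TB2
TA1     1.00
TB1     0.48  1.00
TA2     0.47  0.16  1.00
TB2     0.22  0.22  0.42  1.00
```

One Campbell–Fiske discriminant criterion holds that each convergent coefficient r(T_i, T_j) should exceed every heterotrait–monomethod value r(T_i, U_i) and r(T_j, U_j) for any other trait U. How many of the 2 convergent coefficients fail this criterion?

Convergent coefficients and their comparison sets:
TA (methods 1·2): 0.47 vs {0.48, 0.42} → fail.
TB (methods 1·2): 0.22 vs {0.48, 0.42} → fail.
2 of 2 fail.

2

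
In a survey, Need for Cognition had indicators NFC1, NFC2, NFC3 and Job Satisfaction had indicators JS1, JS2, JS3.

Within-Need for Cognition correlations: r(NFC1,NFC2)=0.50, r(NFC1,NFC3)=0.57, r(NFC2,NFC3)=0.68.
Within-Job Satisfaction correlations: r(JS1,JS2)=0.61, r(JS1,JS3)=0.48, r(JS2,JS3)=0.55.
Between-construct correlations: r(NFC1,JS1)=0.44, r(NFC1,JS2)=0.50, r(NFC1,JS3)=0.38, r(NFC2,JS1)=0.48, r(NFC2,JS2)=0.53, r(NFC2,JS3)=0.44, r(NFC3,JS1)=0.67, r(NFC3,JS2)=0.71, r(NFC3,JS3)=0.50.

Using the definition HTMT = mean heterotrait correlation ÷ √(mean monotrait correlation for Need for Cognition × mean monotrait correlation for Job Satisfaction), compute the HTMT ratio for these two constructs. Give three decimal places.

Mean between = 4.65/9 = 0.5167.
Mean within-NFC = 1.75/3 = 0.5833; mean within-JS = 1.64/3 = 0.5467.
Geometric mean = √(0.5833 × 0.5467) = 0.5647.
HTMT = 0.5167 / 0.5647 = 0.915.

0.915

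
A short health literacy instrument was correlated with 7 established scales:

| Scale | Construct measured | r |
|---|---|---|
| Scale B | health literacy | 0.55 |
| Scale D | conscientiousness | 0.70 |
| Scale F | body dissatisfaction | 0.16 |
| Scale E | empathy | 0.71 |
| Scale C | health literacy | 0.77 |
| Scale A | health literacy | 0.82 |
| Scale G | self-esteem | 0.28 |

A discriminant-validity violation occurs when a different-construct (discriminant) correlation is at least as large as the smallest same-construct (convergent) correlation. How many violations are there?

Convergent (same construct = health literacy): Scale B, Scale C, Scale A.
Smallest convergent = 0.55. Discriminant values: 0.70, 0.16, 0.71, 0.28; count ≥ 0.55 → 2.

2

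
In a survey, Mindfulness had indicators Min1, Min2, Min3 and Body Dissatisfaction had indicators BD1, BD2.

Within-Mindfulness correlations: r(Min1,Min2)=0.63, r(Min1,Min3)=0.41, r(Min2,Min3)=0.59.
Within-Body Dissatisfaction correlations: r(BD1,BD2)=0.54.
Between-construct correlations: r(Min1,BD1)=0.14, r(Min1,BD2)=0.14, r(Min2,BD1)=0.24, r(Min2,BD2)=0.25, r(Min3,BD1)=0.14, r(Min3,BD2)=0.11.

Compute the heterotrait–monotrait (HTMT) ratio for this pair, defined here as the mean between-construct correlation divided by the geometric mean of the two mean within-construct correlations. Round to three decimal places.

0.314

Mean between = 1.02/6 = 0.1700.
Mean within-Min = 1.63/3 = 0.5433; mean within-BD = 0.54/1 = 0.5400.
Geometric mean = √(0.5433 × 0.5400) = 0.5416.
HTMT = 0.1700 / 0.5416 = 0.314.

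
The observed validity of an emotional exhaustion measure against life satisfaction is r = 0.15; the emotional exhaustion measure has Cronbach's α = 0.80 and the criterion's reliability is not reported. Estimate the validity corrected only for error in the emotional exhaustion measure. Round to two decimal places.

Single correction: r_c = r_obs / √r_xx = 0.15 / √0.80 = 0.15 / 0.8944 ≈ 0.17.

0.17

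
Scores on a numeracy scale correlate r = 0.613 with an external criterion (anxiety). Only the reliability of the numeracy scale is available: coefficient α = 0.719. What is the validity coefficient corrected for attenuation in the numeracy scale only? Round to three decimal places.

0.723

Single correction: r_c = r_obs / √r_xx = 0.613 / √0.719 = 0.613 / 0.8479 ≈ 0.723.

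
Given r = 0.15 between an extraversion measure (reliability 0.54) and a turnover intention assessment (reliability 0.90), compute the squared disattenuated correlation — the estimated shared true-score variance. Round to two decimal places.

0.05

Disattenuated r = 0.15 / √(0.54 × 0.90) = 0.15 / 0.6971 = 0.2152.
Shared true-score variance = 0.2152² = 0.0463 ≈ 0.05.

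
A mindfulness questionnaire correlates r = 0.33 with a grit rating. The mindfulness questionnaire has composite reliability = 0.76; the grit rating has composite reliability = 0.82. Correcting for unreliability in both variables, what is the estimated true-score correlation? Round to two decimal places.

r_true = r_obs / √(r_xx · r_yy) = 0.33 / √(0.76 × 0.82) = 0.33 / √0.6232 = 0.33 / 0.7894 ≈ 0.42.

0.42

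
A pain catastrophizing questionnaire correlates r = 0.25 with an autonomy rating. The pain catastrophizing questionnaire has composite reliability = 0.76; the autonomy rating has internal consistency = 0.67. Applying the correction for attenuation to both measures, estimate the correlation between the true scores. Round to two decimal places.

r_true = r_obs / √(r_xx · r_yy) = 0.25 / √(0.76 × 0.67) = 0.25 / √0.5092 = 0.25 / 0.7136 ≈ 0.35.

0.35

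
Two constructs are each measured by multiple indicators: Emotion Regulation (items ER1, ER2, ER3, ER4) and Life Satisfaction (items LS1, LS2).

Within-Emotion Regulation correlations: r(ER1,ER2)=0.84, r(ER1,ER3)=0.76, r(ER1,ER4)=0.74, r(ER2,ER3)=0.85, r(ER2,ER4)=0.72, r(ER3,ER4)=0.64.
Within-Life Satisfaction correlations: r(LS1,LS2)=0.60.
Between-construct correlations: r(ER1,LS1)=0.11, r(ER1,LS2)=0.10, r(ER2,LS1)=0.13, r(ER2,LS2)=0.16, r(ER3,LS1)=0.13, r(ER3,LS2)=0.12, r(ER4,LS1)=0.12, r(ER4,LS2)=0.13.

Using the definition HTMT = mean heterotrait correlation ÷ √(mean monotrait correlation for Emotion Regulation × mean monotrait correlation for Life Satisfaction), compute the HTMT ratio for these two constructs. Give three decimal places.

Mean between = 1.00/8 = 0.1250.
Mean within-ER = 4.55/6 = 0.7583; mean within-LS = 0.60/1 = 0.6000.
Geometric mean = √(0.7583 × 0.6000) = 0.6745.
HTMT = 0.1250 / 0.6745 = 0.185.

0.185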